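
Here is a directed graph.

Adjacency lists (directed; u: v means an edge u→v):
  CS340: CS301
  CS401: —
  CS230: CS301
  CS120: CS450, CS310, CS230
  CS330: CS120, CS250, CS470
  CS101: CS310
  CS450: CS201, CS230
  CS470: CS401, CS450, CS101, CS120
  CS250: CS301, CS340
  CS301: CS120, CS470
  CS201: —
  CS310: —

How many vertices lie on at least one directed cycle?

5

A vertex is on a directed cycle iff it belongs to a strongly connected component of size ≥ 2 (or has a self-loop).
The vertices on cycles are {CS120, CS230, CS301, CS450, CS470} — 5 in total.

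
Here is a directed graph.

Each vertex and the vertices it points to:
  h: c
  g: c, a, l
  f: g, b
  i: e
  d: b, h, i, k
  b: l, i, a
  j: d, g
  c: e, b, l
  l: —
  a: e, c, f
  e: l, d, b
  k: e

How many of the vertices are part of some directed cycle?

10

A vertex is on a directed cycle iff it belongs to a strongly connected component of size ≥ 2 (or has a self-loop).
The vertices on cycles are {a, b, c, d, e, f, g, h, i, k} — 10 in total.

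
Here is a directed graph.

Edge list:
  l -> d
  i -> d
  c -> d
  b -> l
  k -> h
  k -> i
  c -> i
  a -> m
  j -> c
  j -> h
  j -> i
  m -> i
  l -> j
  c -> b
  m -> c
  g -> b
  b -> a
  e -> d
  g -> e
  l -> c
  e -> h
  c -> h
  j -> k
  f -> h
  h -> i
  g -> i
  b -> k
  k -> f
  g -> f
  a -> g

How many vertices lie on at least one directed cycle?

A vertex is on a directed cycle iff it belongs to a strongly connected component of size ≥ 2 (or has a self-loop).
The vertices on cycles are {a, b, c, g, j, l, m} — 7 in total.

7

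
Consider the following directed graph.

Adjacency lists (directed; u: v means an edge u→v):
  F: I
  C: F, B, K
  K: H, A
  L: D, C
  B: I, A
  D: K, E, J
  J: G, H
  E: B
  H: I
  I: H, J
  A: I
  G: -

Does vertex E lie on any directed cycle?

E lies on a cycle iff there is a path from E back to itself.
Exploring from E, it never reaches itself; equivalently, its strongly connected component is a singleton.

No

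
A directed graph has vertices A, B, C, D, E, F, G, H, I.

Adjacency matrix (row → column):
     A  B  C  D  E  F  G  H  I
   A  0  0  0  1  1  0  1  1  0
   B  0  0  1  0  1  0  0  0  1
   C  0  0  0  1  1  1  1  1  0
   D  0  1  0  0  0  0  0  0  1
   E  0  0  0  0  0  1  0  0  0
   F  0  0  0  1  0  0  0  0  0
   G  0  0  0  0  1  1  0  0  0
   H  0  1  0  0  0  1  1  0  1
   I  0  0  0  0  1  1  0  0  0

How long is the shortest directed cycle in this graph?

3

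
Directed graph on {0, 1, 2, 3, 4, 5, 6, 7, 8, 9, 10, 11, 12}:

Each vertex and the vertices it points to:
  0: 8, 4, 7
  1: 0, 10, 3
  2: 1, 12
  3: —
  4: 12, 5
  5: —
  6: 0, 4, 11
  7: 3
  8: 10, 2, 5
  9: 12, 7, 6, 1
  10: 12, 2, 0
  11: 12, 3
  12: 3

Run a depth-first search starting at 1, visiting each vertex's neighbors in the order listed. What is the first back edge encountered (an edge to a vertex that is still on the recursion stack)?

2→1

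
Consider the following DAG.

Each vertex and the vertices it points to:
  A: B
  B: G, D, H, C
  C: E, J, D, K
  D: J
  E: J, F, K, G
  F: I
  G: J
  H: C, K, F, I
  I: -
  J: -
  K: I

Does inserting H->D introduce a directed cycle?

No

Adding H→D creates a cycle iff D can already reach H.
Explore from D: no path reaches H. The graph stays acyclic.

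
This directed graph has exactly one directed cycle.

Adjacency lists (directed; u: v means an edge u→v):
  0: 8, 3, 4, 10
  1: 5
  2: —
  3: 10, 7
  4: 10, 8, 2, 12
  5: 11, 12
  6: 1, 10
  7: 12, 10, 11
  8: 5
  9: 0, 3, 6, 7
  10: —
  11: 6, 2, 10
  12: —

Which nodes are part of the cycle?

DFS with gray/black marking from 6:
6 gray
  1 gray
    5 gray
      11 gray
        11→6: 6 is gray → back edge
Back edge closes the cycle 6 → 1 → 5 → 11 → 6; its vertices are {1, 5, 6, 11}.

1, 5, 6, 11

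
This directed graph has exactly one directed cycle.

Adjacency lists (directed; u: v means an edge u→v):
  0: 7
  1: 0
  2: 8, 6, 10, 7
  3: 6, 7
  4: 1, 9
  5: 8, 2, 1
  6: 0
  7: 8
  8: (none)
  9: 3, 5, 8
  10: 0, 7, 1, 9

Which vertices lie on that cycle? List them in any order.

DFS with gray/black marking from 9:
9 gray
  3 gray
    6 gray
      0 gray
        7 gray
          8 gray
          8 black
        7 black
      0 black
    6 black
    3→7: 7 black — skip
  3 black
  5 gray
    5→8: 8 black — skip
    2 gray
      2→8: 8 black — skip
      2→6: 6 black — skip
      10 gray
        10→0: 0 black — skip
        10→7: 7 black — skip
        1 gray
          1→0: 0 black — skip
        1 black
        10→9: 9 is gray → back edge
Back edge closes the cycle 9 → 5 → 2 → 10 → 9; its vertices are {2, 5, 9, 10}.

2, 5, 9, 10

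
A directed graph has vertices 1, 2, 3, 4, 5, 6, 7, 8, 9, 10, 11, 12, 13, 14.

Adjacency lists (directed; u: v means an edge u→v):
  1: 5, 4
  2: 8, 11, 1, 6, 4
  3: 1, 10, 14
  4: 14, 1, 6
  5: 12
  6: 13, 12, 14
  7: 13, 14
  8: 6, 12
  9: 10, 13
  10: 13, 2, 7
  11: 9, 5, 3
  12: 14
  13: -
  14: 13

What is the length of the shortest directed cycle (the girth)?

2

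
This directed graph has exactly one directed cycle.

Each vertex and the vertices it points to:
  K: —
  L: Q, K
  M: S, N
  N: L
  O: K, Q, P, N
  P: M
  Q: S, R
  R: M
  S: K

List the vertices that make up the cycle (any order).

L, M, N, Q, R

DFS with gray/black marking from N:
N gray
  L gray
    Q gray
      S gray
        K gray
        K black
      S black
      R gray
        M gray
          M→S: S black — skip
          M→N: N is gray → back edge
Back edge closes the cycle N → L → Q → R → M → N; its vertices are {L, M, N, Q, R}.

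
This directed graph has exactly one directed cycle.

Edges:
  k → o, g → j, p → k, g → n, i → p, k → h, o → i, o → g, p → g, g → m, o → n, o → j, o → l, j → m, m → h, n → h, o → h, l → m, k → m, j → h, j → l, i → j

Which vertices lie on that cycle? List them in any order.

DFS with gray/black marking from i:
i gray
  j gray
    m gray
      h gray
      h black
    m black
    j→h: h black — skip
    l gray
      l→m: m black — skip
    l black
  j black
  p gray
    g gray
      n gray
        n→h: h black — skip
      n black
      g→m: m black — skip
      g→j: j black — skip
    g black
    k gray
      k→m: m black — skip
      o gray
        o→l: l black — skip
        o→g: g black — skip
        o→j: j black — skip
        o→i: i is gray → back edge
Back edge closes the cycle i → p → k → o → i; its vertices are {i, k, o, p}.

i, k, o, p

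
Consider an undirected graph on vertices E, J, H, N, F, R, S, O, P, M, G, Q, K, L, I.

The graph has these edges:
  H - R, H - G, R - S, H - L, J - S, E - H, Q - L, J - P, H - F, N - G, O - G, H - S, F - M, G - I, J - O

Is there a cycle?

DFS, tracking each vertex's parent; an edge to a visited non-parent vertex closes a cycle.
Start from O:
visit O (parent –)
  visit G (parent O)
    visit I (parent G)
      I–G: parent, skip
    visit H (parent G)
      visit L (parent H)
        visit Q (parent L)
          Q–L: parent, skip
        L–H: parent, skip
      visit F (parent H)
        visit M (parent F)
          M–F: parent, skip
        F–H: parent, skip
      visit E (parent H)
        E–H: parent, skip
      H–G: parent, skip
      visit R (parent H)
        visit S (parent R)
          visit J (parent S)
            J–S: parent, skip
            visit P (parent J)
              P–J: parent, skip
            J–O: O visited and ≠ parent → cycle
Cycle: O – G – H – R – S – J – O.

Yes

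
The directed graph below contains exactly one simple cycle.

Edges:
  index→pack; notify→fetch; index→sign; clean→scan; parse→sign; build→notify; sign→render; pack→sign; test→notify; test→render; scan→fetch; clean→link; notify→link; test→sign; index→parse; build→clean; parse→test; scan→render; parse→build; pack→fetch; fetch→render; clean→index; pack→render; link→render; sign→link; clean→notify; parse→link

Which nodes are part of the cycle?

DFS with gray/black marking from parse:
parse gray
  test gray
    sign gray
      link gray
        render gray
        render black
      link black
      sign→render: render black — skip
    sign black
    notify gray
      fetch gray
        fetch→render: render black — skip
      fetch black
      notify→link: link black — skip
    notify black
    test→render: render black — skip
  test black
  parse→sign: sign black — skip
  build gray
    clean gray
      clean→link: link black — skip
      scan gray
        scan→fetch: fetch black — skip
        scan→render: render black — skip
      scan black
      index gray
        pack gray
          pack→sign: sign black — skip
          pack→fetch: fetch black — skip
          pack→render: render black — skip
        pack black
        index→parse: parse is gray → back edge
Back edge closes the cycle parse → build → clean → index → parse; its vertices are {build, clean, index, parse}.

build, clean, index, parse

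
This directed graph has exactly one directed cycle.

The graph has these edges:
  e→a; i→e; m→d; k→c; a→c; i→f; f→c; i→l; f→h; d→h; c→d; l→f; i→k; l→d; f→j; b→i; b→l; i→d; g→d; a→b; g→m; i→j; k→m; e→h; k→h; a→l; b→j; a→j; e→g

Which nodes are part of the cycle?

a, b, e, i

DFS with gray/black marking from e:
e gray
  g gray
    d gray
      h gray
      h black
    d black
    m gray
      m→d: d black — skip
    m black
  g black
  e→h: h black — skip
  a gray
    c gray
      c→d: d black — skip
    c black
    l gray
      l→d: d black — skip
      f gray
        j gray
        j black
        f→c: c black — skip
        f→h: h black — skip
      f black
    l black
    a→j: j black — skip
    b gray
      b→l: l black — skip
      b→j: j black — skip
      i gray
        i→e: e is gray → back edge
Back edge closes the cycle e → a → b → i → e; its vertices are {a, b, e, i}.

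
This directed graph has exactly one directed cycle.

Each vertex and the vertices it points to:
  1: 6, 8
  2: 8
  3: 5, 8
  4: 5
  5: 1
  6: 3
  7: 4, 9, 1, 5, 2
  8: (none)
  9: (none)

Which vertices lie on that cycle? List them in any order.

DFS with gray/black marking from 1:
1 gray
  6 gray
    3 gray
      5 gray
        5→1: 1 is gray → back edge
Back edge closes the cycle 1 → 6 → 3 → 5 → 1; its vertices are {1, 3, 5, 6}.

1, 3, 5, 6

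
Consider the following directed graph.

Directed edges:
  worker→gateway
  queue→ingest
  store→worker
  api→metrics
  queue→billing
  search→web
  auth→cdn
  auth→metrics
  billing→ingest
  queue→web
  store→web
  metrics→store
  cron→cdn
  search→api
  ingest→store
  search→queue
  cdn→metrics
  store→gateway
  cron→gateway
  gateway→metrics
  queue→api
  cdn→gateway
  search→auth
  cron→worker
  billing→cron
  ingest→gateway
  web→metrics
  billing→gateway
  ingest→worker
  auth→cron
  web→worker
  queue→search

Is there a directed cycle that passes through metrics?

Yes

metrics is on a cycle iff metrics can reach itself via ≥1 edge.
metrics → store → gateway → metrics — yes.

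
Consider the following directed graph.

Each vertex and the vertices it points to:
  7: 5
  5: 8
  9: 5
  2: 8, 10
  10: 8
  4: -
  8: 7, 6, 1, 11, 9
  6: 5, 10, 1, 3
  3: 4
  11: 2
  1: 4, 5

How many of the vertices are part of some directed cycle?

9

A vertex is on a directed cycle iff it belongs to a strongly connected component of size ≥ 2 (or has a self-loop).
The vertices on cycles are {1, 2, 5, 6, 7, 8, 9, 10, 11} — 9 in total.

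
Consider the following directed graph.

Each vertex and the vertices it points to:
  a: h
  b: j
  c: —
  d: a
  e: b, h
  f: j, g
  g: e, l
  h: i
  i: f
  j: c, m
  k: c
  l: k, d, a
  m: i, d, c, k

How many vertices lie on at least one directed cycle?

11

A vertex is on a directed cycle iff it belongs to a strongly connected component of size ≥ 2 (or has a self-loop).
The vertices on cycles are {a, b, d, e, f, g, h, i, j, l, m} — 11 in total.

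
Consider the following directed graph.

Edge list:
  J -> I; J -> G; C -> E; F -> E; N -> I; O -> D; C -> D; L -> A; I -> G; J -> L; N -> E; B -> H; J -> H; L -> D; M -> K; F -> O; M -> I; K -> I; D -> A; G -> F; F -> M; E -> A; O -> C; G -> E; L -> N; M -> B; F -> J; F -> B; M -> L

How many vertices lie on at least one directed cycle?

8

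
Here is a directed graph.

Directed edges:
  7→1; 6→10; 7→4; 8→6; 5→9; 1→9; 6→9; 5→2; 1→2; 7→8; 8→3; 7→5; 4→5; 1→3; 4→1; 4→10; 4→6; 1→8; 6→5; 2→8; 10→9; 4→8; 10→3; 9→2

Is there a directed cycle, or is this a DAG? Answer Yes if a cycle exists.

Yes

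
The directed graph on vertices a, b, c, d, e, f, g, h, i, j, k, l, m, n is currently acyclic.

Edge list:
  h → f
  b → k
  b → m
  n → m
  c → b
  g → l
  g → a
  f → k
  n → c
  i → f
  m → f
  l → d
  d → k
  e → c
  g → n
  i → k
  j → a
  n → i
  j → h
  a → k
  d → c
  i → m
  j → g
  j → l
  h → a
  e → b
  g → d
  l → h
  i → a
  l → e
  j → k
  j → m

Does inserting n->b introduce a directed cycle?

No

Adding n→b creates a cycle iff b can already reach n.
Explore from b: no path reaches n. The graph stays acyclic.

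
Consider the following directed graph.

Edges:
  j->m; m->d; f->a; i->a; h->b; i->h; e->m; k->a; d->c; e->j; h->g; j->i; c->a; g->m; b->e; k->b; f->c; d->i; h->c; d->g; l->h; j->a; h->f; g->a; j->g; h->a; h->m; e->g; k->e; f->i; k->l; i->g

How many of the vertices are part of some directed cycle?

9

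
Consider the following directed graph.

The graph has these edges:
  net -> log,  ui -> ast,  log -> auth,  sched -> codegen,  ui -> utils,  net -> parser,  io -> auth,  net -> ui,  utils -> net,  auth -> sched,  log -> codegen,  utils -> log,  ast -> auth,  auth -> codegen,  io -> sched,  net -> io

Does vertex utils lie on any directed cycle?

Yes

utils is on a cycle iff utils can reach itself via ≥1 edge.
utils → net → ui → utils — yes.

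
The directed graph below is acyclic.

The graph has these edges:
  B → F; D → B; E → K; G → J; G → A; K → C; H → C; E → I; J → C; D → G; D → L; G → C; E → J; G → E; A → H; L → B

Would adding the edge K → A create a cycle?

No

Adding K→A creates a cycle iff A can already reach K.
Explore from A: no path reaches K. The graph stays acyclic.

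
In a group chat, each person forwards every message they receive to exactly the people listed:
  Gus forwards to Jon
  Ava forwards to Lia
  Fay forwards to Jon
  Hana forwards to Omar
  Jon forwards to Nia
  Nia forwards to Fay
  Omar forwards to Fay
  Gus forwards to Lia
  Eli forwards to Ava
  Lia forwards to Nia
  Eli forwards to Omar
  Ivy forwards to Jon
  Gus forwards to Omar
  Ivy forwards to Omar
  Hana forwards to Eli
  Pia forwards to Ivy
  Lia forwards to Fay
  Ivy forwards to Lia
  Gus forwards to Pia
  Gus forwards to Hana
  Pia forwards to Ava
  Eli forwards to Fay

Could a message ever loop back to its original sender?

Yes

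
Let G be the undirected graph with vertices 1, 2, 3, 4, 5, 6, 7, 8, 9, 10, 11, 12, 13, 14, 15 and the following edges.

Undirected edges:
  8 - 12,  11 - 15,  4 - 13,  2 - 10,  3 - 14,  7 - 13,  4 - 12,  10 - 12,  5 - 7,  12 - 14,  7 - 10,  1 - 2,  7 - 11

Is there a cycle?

DFS, tracking each vertex's parent; an edge to a visited non-parent vertex closes a cycle.
Start from 8:
visit 8 (parent –)
  visit 12 (parent 8)
    visit 10 (parent 12)
      10–12: parent, skip
      visit 2 (parent 10)
        2–10: parent, skip
        visit 1 (parent 2)
          1–2: parent, skip
      visit 7 (parent 10)
        visit 11 (parent 7)
          11–7: parent, skip
          visit 15 (parent 11)
            15–11: parent, skip
        7–10: parent, skip
        visit 13 (parent 7)
          visit 4 (parent 13)
            4–12: 12 visited and ≠ parent → cycle
Cycle: 12 – 10 – 7 – 13 – 4 – 12.

Yes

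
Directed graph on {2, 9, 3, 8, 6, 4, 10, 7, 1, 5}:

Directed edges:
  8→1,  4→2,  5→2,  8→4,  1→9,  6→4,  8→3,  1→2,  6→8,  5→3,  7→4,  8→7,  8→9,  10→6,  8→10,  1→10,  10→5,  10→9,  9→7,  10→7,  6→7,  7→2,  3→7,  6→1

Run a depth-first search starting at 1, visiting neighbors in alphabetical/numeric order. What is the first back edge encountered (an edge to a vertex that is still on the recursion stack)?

DFS from 1 (visiting neighbors in alphabetical/numeric order); mark gray on enter, black on exit:
1 gray
  2 gray
  2 black
  9 gray
    7 gray
      7→2: 2 black — skip
      4 gray
        4→2: 2 black — skip
      4 black
    7 black
  9 black
  10 gray
    5 gray
      5→2: 2 black — skip
      3 gray
        3→7: 7 black — skip
      3 black
    5 black
    6 gray
      6→1: 1 is gray → back edge
First back edge: 6 → 1.

6→1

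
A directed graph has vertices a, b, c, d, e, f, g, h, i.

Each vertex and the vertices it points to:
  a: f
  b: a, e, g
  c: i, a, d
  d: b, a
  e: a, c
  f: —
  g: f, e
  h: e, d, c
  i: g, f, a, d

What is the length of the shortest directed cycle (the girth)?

4

For each vertex v, BFS finds the shortest path from v back to v.
The shortest such closed walk is e → c → i → g → e, length 4.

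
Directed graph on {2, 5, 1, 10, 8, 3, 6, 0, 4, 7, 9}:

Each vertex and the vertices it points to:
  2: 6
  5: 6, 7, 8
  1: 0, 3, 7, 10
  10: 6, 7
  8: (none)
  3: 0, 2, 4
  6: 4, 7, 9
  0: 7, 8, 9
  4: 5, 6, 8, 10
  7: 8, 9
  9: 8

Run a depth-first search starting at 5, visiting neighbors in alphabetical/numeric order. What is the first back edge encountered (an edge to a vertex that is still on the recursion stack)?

4->5

DFS from 5 (visiting neighbors in alphabetical/numeric order); mark gray on enter, black on exit:
5 gray
  6 gray
    4 gray
      4→5: 5 is gray → back edge
First back edge: 4 → 5.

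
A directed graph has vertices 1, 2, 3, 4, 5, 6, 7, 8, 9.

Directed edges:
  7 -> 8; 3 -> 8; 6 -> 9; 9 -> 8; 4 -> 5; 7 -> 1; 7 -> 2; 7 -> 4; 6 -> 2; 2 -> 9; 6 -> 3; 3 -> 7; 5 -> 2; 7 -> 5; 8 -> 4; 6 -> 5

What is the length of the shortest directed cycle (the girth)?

For each vertex v, BFS finds the shortest path from v back to v.
The shortest such closed walk is 5 → 2 → 9 → 8 → 4 → 5, length 5.

5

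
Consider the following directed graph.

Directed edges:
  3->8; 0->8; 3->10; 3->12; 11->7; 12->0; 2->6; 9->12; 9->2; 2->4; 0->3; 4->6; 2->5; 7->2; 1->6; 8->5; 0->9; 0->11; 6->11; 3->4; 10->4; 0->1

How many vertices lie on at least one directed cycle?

A vertex is on a directed cycle iff it belongs to a strongly connected component of size ≥ 2 (or has a self-loop).
The vertices on cycles are {0, 2, 3, 4, 6, 7, 9, 11, 12} — 9 in total.

9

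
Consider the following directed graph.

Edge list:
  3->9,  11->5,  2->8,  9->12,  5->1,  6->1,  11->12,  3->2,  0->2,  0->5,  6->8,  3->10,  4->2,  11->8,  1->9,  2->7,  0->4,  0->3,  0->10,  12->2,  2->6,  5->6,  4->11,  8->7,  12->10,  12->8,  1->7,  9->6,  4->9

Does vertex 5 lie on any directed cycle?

No

5 lies on a cycle iff there is a path from 5 back to itself.
Exploring from 5, it never reaches itself; equivalently, its strongly connected component is a singleton.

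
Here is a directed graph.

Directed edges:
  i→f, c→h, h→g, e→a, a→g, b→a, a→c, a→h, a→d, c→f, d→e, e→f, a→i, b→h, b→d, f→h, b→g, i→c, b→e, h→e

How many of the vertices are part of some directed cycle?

7

A vertex is on a directed cycle iff it belongs to a strongly connected component of size ≥ 2 (or has a self-loop).
The vertices on cycles are {a, c, d, e, f, h, i} — 7 in total.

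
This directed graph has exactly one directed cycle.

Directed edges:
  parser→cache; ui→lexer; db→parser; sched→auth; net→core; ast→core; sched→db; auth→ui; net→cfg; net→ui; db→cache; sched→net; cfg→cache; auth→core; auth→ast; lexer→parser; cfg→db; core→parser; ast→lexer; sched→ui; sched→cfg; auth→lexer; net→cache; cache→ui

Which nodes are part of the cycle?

ui, cache, lexer, parser

DFS with gray/black marking from ui:
ui gray
  lexer gray
    parser gray
      cache gray
        cache→ui: ui is gray → back edge
Back edge closes the cycle ui → lexer → parser → cache → ui; its vertices are {ui, cache, lexer, parser}.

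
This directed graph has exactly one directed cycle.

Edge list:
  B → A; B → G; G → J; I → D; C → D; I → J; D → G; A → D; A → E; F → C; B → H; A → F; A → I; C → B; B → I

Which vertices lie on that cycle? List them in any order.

A, B, C, F

DFS with gray/black marking from C:
C gray
  B gray
    A gray
      D gray
        G gray
          J gray
          J black
        G black
      D black
      F gray
        F→C: C is gray → back edge
Back edge closes the cycle C → B → A → F → C; its vertices are {A, B, C, F}.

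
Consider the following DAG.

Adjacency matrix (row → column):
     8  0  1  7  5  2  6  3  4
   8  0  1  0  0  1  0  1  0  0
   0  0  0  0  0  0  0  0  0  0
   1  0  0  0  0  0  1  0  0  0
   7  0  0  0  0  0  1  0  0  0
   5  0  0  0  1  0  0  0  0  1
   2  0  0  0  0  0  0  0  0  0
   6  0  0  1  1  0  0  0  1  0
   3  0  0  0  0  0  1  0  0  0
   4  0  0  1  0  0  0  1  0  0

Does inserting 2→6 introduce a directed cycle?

Adding 2→6 creates a cycle iff 6 can already reach 2.
Path from 6: 6 → 3 → 2.
So 6 → … → 2 → 6 is a cycle.

Yes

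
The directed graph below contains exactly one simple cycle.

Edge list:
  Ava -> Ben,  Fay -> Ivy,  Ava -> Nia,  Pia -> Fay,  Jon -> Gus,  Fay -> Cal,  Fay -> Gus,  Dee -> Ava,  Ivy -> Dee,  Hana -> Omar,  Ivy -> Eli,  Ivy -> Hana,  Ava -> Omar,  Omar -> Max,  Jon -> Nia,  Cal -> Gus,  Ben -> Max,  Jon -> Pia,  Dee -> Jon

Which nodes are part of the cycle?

DFS with gray/black marking from Ivy:
Ivy gray
  Eli gray
  Eli black
  Dee gray
    Jon gray
      Gus gray
      Gus black
      Pia gray
        Fay gray
          Cal gray
            Cal→Gus: Gus black — skip
          Cal black
          Fay→Ivy: Ivy is gray → back edge
Back edge closes the cycle Ivy → Dee → Jon → Pia → Fay → Ivy; its vertices are {Dee, Fay, Ivy, Jon, Pia}.

Dee, Fay, Ivy, Jon, Pia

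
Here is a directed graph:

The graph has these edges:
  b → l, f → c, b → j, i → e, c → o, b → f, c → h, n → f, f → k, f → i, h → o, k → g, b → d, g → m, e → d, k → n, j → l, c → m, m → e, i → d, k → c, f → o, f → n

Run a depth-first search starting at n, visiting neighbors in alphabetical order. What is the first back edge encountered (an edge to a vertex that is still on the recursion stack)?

k->n

DFS from n (visiting neighbors in alphabetical order); mark gray on enter, black on exit:
n gray
  f gray
    c gray
      h gray
        o gray
        o black
      h black
      m gray
        e gray
          d gray
          d black
        e black
      m black
      c→o: o black — skip
    c black
    i gray
      i→d: d black — skip
      i→e: e black — skip
    i black
    k gray
      k→c: c black — skip
      g gray
        g→m: m black — skip
      g black
      k→n: n is gray → back edge
First back edge: k → n.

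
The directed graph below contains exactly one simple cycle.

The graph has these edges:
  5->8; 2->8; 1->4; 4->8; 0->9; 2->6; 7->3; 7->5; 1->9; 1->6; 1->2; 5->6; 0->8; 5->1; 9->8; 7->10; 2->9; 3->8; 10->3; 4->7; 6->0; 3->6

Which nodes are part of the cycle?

DFS with gray/black marking from 7:
7 gray
  5 gray
    8 gray
    8 black
    1 gray
      4 gray
        4→7: 7 is gray → back edge
Back edge closes the cycle 7 → 5 → 1 → 4 → 7; its vertices are {1, 4, 5, 7}.

1, 4, 5, 7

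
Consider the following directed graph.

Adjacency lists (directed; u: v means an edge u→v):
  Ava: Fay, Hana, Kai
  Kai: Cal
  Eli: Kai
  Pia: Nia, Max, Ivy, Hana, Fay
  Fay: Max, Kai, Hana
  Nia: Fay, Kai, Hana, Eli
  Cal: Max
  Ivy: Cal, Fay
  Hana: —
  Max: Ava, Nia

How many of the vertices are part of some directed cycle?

A vertex is on a directed cycle iff it belongs to a strongly connected component of size ≥ 2 (or has a self-loop).
The vertices on cycles are {Ava, Cal, Eli, Fay, Kai, Max, Nia} — 7 in total.

7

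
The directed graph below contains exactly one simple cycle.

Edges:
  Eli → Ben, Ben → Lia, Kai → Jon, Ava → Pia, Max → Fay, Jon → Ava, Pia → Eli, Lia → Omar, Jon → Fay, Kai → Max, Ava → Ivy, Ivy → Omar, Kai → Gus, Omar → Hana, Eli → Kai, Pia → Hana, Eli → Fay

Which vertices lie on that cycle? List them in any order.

DFS with gray/black marking from Eli:
Eli gray
  Kai gray
    Max gray
      Fay gray
      Fay black
    Max black
    Jon gray
      Ava gray
        Pia gray
          Hana gray
          Hana black
          Pia→Eli: Eli is gray → back edge
Back edge closes the cycle Eli → Kai → Jon → Ava → Pia → Eli; its vertices are {Ava, Eli, Jon, Kai, Pia}.

Ava, Eli, Jon, Kai, Pia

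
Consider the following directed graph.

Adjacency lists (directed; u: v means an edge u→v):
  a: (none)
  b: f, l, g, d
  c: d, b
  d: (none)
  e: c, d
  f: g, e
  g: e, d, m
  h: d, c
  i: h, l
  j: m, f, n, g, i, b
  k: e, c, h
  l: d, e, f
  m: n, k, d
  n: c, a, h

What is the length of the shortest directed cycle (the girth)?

4

For each vertex v, BFS finds the shortest path from v back to v.
The shortest such closed walk is b → g → e → c → b, length 4.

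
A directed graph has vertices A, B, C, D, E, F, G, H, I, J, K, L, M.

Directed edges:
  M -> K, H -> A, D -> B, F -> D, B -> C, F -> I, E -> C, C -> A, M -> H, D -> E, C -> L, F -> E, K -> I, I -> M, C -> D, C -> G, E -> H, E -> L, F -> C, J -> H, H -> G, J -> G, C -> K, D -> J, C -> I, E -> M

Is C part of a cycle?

Yes

C is on a cycle iff C can reach itself via ≥1 edge.
C → D → E → C — yes.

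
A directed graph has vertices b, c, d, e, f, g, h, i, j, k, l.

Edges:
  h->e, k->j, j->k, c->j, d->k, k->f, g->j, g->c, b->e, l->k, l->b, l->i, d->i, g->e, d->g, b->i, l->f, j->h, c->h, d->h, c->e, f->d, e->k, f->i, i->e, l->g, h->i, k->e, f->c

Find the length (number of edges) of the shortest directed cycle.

For each vertex v, BFS finds the shortest path from v back to v.
The shortest such closed walk is k → e → k, length 2.

2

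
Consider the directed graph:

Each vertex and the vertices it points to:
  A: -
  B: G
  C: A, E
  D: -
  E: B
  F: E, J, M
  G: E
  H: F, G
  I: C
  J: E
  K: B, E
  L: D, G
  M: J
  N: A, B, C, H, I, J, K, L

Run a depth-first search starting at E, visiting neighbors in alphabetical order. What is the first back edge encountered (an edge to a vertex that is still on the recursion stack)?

DFS from E (visiting neighbors in alphabetical order); mark gray on enter, black on exit:
E gray
  B gray
    G gray
      G→E: E is gray → back edge
First back edge: G → E.

G→E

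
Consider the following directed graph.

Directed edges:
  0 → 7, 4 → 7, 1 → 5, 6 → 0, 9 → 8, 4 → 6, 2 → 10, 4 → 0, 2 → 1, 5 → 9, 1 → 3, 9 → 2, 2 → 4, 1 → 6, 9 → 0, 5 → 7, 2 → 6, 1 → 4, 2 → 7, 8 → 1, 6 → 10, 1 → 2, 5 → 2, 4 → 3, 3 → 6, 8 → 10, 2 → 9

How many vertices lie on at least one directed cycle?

5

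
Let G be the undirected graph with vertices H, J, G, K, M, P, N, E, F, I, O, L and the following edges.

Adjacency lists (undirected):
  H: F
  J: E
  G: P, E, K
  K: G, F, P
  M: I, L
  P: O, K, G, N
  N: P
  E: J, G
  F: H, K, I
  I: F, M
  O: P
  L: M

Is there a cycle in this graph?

DFS, tracking each vertex's parent; an edge to a visited non-parent vertex closes a cycle.
Start from H:
visit H (parent –)
  visit F (parent H)
    F–H: parent, skip
    visit K (parent F)
      visit G (parent K)
        visit P (parent G)
          visit O (parent P)
            O–P: parent, skip
          P–K: K visited and ≠ parent → cycle
Cycle: K – G – P – K.

Yes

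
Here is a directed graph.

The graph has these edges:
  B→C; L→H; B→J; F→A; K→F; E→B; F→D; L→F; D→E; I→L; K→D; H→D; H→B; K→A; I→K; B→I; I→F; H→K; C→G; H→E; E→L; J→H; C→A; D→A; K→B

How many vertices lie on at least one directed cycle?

9

A vertex is on a directed cycle iff it belongs to a strongly connected component of size ≥ 2 (or has a self-loop).
The vertices on cycles are {B, D, E, F, H, I, J, K, L} — 9 in total.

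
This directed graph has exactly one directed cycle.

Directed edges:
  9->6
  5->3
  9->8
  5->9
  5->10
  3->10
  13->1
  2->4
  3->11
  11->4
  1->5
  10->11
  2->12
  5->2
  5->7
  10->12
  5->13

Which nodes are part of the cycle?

DFS with gray/black marking from 1:
1 gray
  5 gray
    7 gray
    7 black
    13 gray
      13→1: 1 is gray → back edge
Back edge closes the cycle 1 → 5 → 13 → 1; its vertices are {1, 5, 13}.

1, 5, 13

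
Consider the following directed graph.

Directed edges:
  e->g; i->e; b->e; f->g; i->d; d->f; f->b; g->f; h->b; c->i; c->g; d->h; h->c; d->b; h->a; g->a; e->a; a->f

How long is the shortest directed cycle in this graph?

For each vertex v, BFS finds the shortest path from v back to v.
The shortest such closed walk is g → f → g, length 2.

2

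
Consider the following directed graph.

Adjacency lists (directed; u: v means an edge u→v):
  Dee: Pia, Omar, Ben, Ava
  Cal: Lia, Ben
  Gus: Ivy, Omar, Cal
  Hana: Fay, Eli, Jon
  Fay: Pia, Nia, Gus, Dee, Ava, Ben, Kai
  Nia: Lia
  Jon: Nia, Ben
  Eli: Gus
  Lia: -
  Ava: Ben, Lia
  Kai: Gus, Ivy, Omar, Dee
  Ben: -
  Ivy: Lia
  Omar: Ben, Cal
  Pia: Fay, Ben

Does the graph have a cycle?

Yes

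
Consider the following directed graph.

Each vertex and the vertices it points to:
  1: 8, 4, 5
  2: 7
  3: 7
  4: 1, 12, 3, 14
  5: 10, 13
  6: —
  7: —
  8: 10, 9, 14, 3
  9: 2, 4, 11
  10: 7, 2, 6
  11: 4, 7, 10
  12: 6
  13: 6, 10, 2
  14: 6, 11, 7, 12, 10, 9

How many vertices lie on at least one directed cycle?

6

A vertex is on a directed cycle iff it belongs to a strongly connected component of size ≥ 2 (or has a self-loop).
The vertices on cycles are {1, 4, 8, 9, 11, 14} — 6 in total.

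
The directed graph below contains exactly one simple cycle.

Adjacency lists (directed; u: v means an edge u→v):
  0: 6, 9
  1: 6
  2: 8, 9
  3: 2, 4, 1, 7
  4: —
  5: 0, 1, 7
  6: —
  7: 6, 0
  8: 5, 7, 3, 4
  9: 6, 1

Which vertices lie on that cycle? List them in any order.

2, 3, 8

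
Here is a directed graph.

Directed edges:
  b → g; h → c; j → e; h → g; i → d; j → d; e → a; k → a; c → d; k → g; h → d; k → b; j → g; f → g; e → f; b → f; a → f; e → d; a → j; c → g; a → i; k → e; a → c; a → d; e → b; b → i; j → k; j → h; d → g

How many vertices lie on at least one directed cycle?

4

A vertex is on a directed cycle iff it belongs to a strongly connected component of size ≥ 2 (or has a self-loop).
The vertices on cycles are {a, e, j, k} — 4 in total.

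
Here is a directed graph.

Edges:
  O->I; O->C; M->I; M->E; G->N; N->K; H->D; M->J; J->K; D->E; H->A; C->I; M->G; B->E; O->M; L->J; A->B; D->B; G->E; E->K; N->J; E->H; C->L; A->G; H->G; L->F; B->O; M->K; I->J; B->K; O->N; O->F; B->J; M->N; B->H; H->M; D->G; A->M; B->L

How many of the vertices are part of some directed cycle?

8

A vertex is on a directed cycle iff it belongs to a strongly connected component of size ≥ 2 (or has a self-loop).
The vertices on cycles are {A, B, D, E, G, H, M, O} — 8 in total.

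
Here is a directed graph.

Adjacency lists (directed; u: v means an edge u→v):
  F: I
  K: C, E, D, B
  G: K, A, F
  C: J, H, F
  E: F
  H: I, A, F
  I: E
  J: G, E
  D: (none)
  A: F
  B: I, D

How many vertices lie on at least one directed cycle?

A vertex is on a directed cycle iff it belongs to a strongly connected component of size ≥ 2 (or has a self-loop).
The vertices on cycles are {C, E, F, G, I, J, K} — 7 in total.

7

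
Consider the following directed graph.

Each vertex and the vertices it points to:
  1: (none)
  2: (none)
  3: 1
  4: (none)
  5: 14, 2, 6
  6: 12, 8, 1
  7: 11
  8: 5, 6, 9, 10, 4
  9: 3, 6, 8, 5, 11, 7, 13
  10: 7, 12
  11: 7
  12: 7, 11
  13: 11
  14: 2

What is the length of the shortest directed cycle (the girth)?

2

For each vertex v, BFS finds the shortest path from v back to v.
The shortest such closed walk is 8 → 9 → 8, length 2.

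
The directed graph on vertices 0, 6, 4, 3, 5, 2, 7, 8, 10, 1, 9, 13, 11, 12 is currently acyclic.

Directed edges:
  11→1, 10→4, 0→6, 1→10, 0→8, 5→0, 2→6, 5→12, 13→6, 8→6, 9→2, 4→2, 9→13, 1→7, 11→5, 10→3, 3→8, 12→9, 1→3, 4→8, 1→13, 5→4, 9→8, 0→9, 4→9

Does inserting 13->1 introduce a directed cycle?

Yes

Adding 13→1 creates a cycle iff 1 can already reach 13.
Path from 1: 1 → 13.
So 1 → … → 13 → 1 is a cycle.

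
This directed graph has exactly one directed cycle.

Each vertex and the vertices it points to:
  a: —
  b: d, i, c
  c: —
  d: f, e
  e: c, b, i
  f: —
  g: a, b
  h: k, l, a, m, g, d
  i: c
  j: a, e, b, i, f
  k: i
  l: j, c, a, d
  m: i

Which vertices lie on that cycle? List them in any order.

DFS with gray/black marking from d:
d gray
  f gray
  f black
  e gray
    c gray
    c black
    b gray
      b→d: d is gray → back edge
Back edge closes the cycle d → e → b → d; its vertices are {b, d, e}.

b, d, e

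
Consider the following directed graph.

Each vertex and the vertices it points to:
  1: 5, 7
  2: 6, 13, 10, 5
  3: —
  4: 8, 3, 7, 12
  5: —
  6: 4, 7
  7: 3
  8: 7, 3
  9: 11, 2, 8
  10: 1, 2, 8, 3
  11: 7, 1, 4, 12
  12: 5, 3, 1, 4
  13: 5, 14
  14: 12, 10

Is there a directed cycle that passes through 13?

Yes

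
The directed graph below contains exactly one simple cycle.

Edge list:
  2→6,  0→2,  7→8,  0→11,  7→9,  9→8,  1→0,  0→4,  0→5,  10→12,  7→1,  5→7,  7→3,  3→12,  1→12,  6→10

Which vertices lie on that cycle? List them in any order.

0, 1, 5, 7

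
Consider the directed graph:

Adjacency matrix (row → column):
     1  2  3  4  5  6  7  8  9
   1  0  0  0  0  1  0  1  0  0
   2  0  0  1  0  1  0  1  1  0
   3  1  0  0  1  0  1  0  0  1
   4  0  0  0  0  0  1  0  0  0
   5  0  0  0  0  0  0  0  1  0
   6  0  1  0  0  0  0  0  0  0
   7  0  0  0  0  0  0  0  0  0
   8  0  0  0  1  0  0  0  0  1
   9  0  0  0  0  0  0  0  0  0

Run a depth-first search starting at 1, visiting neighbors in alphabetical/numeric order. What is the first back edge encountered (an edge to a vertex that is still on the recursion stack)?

DFS from 1 (visiting neighbors in alphabetical/numeric order); mark gray on enter, black on exit:
1 gray
  5 gray
    8 gray
      4 gray
        6 gray
          2 gray
            3 gray
              3→1: 1 is gray → back edge
First back edge: 3 → 1.

3→1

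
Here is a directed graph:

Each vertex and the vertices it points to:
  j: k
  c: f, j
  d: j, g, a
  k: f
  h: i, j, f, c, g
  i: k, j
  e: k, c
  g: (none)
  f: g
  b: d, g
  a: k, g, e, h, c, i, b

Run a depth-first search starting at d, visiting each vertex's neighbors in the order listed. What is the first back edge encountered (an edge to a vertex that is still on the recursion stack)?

b→d

DFS from d (visiting each vertex's neighbors in the order listed); mark gray on enter, black on exit:
d gray
  j gray
    k gray
      f gray
        g gray
        g black
      f black
    k black
  j black
  d→g: g black — skip
  a gray
    a→k: k black — skip
    a→g: g black — skip
    e gray
      e→k: k black — skip
      c gray
        c→f: f black — skip
        c→j: j black — skip
      c black
    e black
    h gray
      i gray
        i→k: k black — skip
        i→j: j black — skip
      i black
      h→j: j black — skip
      h→f: f black — skip
      h→c: c black — skip
      h→g: g black — skip
    h black
    a→c: c black — skip
    a→i: i black — skip
    b gray
      b→d: d is gray → back edge
First back edge: b → d.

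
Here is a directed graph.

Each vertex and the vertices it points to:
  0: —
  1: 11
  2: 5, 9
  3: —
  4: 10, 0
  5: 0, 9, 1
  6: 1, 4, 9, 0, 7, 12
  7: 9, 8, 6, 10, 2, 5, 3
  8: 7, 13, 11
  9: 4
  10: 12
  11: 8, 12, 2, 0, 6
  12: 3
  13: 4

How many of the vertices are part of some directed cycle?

7

A vertex is on a directed cycle iff it belongs to a strongly connected component of size ≥ 2 (or has a self-loop).
The vertices on cycles are {1, 2, 5, 6, 7, 8, 11} — 7 in total.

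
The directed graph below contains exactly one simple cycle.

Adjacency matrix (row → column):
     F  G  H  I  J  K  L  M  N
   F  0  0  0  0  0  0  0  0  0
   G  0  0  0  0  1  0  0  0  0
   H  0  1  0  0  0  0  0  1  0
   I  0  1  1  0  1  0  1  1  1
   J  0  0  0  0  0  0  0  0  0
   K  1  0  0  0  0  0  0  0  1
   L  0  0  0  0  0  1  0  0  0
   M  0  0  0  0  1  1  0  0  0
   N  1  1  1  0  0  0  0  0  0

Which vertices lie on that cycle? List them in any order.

H, K, M, N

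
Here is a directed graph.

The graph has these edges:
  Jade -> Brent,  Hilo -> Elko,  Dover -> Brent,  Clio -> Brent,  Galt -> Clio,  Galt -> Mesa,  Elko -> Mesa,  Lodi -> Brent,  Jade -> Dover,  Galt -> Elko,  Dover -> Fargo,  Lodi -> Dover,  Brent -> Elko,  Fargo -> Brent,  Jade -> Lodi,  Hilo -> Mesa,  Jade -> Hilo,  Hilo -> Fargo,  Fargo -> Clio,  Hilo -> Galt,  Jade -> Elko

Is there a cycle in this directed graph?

DFS with white/gray/black marking, starting from Elko:
Elko gray
  Mesa gray
  Mesa black
Elko black
Hilo gray
  Hilo→Elko: Elko black — skip
  Galt gray
    Galt→Elko: Elko black — skip
    Galt→Mesa: Mesa black — skip
    Clio gray
      Brent gray
        Brent→Elko: Elko black — skip
      Brent black
    Clio black
  Galt black
  Hilo→Mesa: Mesa black — skip
  Fargo gray
    Fargo→Clio: Clio black — skip
    Fargo→Brent: Brent black — skip
  Fargo black
Hilo black
Dover gray
  Dover→Fargo: Fargo black — skip
  Dover→Brent: Brent black — skip
Dover black
Jade gray
  Jade→Brent: Brent black — skip
  Jade→Dover: Dover black — skip
  Jade→Hilo: Hilo black — skip
  Jade→Elko: Elko black — skip
  Lodi gray
    Lodi→Dover: Dover black — skip
    Lodi→Brent: Brent black — skip
  Lodi black
Jade black
Every edge goes to a white or black vertex — no back edge, so the graph is acyclic.

No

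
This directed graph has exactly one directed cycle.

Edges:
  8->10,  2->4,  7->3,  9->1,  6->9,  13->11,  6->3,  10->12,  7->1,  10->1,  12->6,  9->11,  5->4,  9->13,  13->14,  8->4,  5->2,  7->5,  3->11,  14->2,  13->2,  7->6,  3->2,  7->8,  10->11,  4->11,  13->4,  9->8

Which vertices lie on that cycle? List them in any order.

DFS with gray/black marking from 8:
8 gray
  4 gray
    11 gray
    11 black
  4 black
  10 gray
    12 gray
      6 gray
        9 gray
          1 gray
          1 black
          9→11: 11 black — skip
          9→8: 8 is gray → back edge
Back edge closes the cycle 8 → 10 → 12 → 6 → 9 → 8; its vertices are {6, 8, 9, 10, 12}.

6, 8, 9, 10, 12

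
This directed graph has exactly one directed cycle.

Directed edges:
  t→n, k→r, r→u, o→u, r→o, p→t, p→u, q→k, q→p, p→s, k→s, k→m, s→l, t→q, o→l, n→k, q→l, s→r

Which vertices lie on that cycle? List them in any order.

p, q, t

DFS with gray/black marking from p:
p gray
  u gray
  u black
  s gray
    l gray
    l black
    r gray
      r→u: u black — skip
      o gray
        o→l: l black — skip
        o→u: u black — skip
      o black
    r black
  s black
  t gray
    n gray
      k gray
        m gray
        m black
        k→s: s black — skip
        k→r: r black — skip
      k black
    n black
    q gray
      q→l: l black — skip
      q→k: k black — skip
      q→p: p is gray → back edge
Back edge closes the cycle p → t → q → p; its vertices are {p, q, t}.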